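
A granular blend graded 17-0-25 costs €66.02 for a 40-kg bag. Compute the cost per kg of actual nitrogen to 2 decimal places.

€9.71 per kg N

N in bag = 40 × 17% = 6.8 kg.
Cost per kg N = €66.02 / 6.8 = €9.7088.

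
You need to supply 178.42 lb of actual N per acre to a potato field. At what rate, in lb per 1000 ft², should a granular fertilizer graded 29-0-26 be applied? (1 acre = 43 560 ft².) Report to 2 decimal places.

Product per acre = 178.42 / 29% = 615.241 lb.
Convert to per 1000 ft²: 615.241 × 0.0229568 = 14.124 lb.

14.12 lb of product per thousand sq ft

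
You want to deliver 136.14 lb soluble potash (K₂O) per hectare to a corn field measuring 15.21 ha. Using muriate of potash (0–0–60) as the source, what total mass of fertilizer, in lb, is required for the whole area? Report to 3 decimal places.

Product per hectare = 136.14 / 60% = 226.9 lb.
Total product = 226.9 × 15.21 = 3451.149 lb.

3451.149 lb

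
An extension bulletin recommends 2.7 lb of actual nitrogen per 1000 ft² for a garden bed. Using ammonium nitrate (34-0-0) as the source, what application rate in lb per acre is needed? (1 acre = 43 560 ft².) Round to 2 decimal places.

Product per 1000 ft² = 2.7 / 34% = 7.94118 lb.
Convert to per acre: 7.94118 × 43.56 = 345.918 lb.

345.92 lb of product per acre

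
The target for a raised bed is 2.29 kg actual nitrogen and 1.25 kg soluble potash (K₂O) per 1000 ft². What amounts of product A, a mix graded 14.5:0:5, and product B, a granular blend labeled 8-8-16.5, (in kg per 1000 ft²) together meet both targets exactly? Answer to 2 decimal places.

13.94 kg product A, 3.35 kg product B

Per-1000 ft² balance (a = product A, b = product B):
N: 0.145·a + 0.08·b = 2.29
K₂O: 0.05·a + 0.165·b = 1.25
Eliminate a: (row1) − 0.145/0.05·(row2) → -0.3985·b = -1.335, so b = 3.35006.
Back-substitute: a = (2.29 − 0.08·3.35006) / 0.145 = 13.9448.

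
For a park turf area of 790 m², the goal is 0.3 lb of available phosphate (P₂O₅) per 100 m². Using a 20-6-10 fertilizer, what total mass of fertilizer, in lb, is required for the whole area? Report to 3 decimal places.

Product per 100 m² = 0.3 / 6% = 5 lb.
Total product = 5 × 790 / 100 = 39.5 lb.

39.500 lb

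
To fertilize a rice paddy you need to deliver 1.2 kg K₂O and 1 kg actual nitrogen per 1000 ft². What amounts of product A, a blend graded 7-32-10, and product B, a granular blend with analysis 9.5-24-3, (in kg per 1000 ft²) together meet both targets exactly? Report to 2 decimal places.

11.35 kg product A, 2.16 kg product B

With a, b = kg per 1000 ft² of product A and product B:
K₂O: 0.1·a + 0.03·b = 1.2
N: 0.07·a + 0.095·b = 1
From row1: a = (1.2 − 0.03·b) / 0.1.
Into row2: 0.07·(1.2 − 0.03·b)/0.1 + 0.095·b = 1 → b = 2.16216, a = 11.3514.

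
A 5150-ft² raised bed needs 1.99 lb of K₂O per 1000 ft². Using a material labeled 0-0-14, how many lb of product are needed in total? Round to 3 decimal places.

Product per 1000 ft² = 1.99 / 14% = 14.2143 lb.
Total product = 14.2143 × 5150 / 1000 = 73.2036 lb.

73.204 lb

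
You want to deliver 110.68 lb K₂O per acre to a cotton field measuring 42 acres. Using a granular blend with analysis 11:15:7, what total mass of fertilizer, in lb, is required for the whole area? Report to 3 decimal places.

Product per acre = 110.68 / 7% = 1581.14 lb.
Total product = 1581.14 × 42 = 66408 lb.

66408.000 lb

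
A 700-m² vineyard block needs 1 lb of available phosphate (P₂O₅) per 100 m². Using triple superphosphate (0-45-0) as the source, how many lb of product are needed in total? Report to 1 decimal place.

Product per 100 m² = 1 / 45% = 2.22222 lb.
Total product = 2.22222 × 700 / 100 = 15.5556 lb.

15.6 lb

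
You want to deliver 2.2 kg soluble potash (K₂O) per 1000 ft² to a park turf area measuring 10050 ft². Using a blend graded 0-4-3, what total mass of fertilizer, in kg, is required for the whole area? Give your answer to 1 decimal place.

Product per 1000 ft² = 2.2 / 3% = 73.3333 kg.
Total product = 73.3333 × 10050 / 1000 = 737 kg.

737.0 kg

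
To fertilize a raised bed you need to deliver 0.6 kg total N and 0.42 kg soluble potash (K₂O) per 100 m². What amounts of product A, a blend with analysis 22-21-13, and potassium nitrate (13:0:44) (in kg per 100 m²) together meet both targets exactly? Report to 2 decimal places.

With a, b = kg per 100 m² of product A and potassium nitrate:
N: 0.22·a + 0.13·b = 0.6
K₂O: 0.13·a + 0.44·b = 0.42
Eliminate a: (row1) − 0.22/0.13·(row2) → -0.614615·b = -0.110769, so b = 0.180225.
Back-substitute: a = (0.6 − 0.13·0.180225) / 0.22 = 2.62078.

2.62 kg product A, 0.18 kg potassium nitrate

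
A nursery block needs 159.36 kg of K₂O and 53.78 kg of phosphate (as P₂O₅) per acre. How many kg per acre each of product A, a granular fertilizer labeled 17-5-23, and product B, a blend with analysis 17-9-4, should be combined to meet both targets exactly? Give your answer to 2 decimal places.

Per-acre balance (a = product A, b = product B):
K₂O: 0.23·a + 0.04·b = 159.36
P₂O₅: 0.05·a + 0.09·b = 53.78
Solving simultaneously: a = 651.936, b = 235.369.

651.94 kg product A, 235.37 kg product B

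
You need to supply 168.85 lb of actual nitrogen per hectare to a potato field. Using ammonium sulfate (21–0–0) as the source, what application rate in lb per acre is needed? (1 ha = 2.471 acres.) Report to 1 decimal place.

Product per hectare = 168.85 / 21% = 804.048 lb.
Convert to per acre: 804.048 × 0.404694 = 325.394 lb.

325.4 lb of product per acre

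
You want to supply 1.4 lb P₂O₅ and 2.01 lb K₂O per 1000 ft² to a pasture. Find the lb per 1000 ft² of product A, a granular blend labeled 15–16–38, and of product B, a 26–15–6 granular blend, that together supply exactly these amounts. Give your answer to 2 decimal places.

4.59 lb product A, 4.44 lb product B

With a, b = lb per 1000 ft² of product A and product B:
P₂O₅: 0.16·a + 0.15·b = 1.4
K₂O: 0.38·a + 0.06·b = 2.01
From row1: a = (1.4 − 0.15·b) / 0.16.
Into row2: 0.38·(1.4 − 0.15·b)/0.16 + 0.06·b = 2.01 → b = 4.43882, a = 4.58861.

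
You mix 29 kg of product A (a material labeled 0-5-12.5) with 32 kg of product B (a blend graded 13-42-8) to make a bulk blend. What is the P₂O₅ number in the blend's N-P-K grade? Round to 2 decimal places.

Total mass = 29 + 32 = 61 kg.
P₂O₅ mass = 5%×29 + 42%×32 = 14.89 kg.
% P₂O₅ = 14.89 / 61 = 24.4098%.

24.41% P₂O₅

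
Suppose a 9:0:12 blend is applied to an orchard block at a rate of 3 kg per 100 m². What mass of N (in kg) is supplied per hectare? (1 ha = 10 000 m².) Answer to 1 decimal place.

nitrogen per 100 m² = 3 × 9% = 0.27 kg.
Convert to per hectare: 0.27 × 100 = 27 kg.

27.0 kg N per hectare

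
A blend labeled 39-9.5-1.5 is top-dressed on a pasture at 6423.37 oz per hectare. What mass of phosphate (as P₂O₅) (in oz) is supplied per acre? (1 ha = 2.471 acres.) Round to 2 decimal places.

P₂O₅ per hectare = 6423.37 × 9.5% = 610.22 oz.
Convert to per acre: 610.22 × 0.404694 = 246.953 oz.

246.95 oz P₂O₅ per acre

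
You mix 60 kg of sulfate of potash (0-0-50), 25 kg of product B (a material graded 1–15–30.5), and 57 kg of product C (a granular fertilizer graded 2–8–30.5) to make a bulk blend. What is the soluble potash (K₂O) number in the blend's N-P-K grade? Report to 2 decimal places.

Total mass = 60 + 25 + 57 = 142 kg.
K₂O mass = 50%×60 + 30.5%×25 + 30.5%×57 = 55.01 kg.
% K₂O = 55.01 / 142 = 38.7394%.

38.74% K₂O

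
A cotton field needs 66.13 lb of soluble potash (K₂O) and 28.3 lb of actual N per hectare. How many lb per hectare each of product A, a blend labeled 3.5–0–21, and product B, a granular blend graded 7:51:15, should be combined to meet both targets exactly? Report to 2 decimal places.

40.65 lb product A, 383.96 lb product B

With a, b = lb per hectare of product A and product B:
K₂O: 0.21·a + 0.15·b = 66.13
N: 0.035·a + 0.07·b = 28.3
Solving simultaneously: a = 40.6455, b = 383.963.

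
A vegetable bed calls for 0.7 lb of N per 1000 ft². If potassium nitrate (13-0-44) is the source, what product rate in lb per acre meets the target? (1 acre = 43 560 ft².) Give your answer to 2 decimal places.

Product per 1000 ft² = 0.7 / 13% = 5.38462 lb.
Convert to per acre: 5.38462 × 43.56 = 234.554 lb.

234.55 lb of product per acre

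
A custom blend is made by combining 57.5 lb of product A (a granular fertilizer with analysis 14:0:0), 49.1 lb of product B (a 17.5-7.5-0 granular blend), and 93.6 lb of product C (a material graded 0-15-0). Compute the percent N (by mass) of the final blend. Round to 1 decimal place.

Total mass = 57.5 + 49.1 + 93.6 = 200.2 lb.
N mass = 14%×57.5 + 17.5%×49.1 + 0%×93.6 = 16.6425 lb.
% N = 16.6425 / 200.2 = 8.31294%.

8.3% N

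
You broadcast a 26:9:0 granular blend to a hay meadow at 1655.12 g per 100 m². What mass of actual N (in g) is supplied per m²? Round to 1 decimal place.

4.3 g N per sq m

nitrogen per 100 m² = 1655.12 × 26% = 430.331 g.
Convert to per m²: 430.331 × 0.01 = 4.30331 g.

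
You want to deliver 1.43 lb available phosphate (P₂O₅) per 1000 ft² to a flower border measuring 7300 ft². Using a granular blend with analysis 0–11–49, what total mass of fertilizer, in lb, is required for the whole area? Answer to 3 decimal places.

Product per 1000 ft² = 1.43 / 11% = 13 lb.
Total product = 13 × 7300 / 1000 = 94.9 lb.

94.900 lb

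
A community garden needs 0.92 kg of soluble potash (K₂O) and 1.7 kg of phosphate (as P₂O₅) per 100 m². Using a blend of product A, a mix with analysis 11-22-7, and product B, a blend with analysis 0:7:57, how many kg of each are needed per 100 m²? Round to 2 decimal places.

7.51 kg product A, 0.69 kg product B

Per-100 m² balance (a = product A, b = product B):
K₂O: 0.07·a + 0.57·b = 0.92
P₂O₅: 0.22·a + 0.07·b = 1.7
Eliminate b: (row1) − 0.57/0.07·(row2) → -1.72143·a = -12.9229, so a = 7.50705.
Then b = (1.7 − 0.22·7.50705) / 0.07 = 0.692116.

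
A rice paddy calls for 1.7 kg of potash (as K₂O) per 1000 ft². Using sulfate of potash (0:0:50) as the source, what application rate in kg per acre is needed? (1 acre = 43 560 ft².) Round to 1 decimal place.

148.1 kg of product per acre

Product per 1000 ft² = 1.7 / 50% = 3.4 kg.
Convert to per acre: 3.4 × 43.56 = 148.104 kg.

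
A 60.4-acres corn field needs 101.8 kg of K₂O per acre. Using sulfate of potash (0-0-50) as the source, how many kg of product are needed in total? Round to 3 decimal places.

Product per acre = 101.8 / 50% = 203.6 kg.
Total product = 203.6 × 60.4 = 12297.44 kg.

12297.440 kg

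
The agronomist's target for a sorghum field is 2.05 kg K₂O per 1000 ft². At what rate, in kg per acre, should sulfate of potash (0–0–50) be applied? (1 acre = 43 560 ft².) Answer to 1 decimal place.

178.6 kg of product per acre

Product per 1000 ft² = 2.05 / 50% = 4.1 kg.
Convert to per acre: 4.1 × 43.56 = 178.596 kg.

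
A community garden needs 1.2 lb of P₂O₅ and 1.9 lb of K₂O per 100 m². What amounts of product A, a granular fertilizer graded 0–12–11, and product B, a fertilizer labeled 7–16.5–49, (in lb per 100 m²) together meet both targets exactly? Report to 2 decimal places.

6.75 lb product A, 2.36 lb product B

Let a = lb of product A, b = lb of product B (per 100 m²).
P₂O₅: 0.12·a + 0.165·b = 1.2
K₂O: 0.11·a + 0.49·b = 1.9
Eliminate a: (row1) − 0.12/0.11·(row2) → -0.369545·b = -0.872727, so b = 2.36162.
Back-substitute: a = (1.2 − 0.165·2.36162) / 0.12 = 6.75277.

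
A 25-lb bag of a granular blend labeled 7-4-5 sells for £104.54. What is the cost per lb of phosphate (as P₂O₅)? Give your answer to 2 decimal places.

£104.54 per lb P₂O₅

P₂O₅ in bag = 25 × 4% = 1 lb.
Cost per lb P₂O₅ = £104.54 / 1 = £104.5400.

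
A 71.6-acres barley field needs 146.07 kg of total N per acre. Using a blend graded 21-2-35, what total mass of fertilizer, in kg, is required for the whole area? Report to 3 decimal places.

49802.914 kg

Product per acre = 146.07 / 21% = 695.571 kg.
Total product = 695.571 × 71.6 = 49802.9143 kg.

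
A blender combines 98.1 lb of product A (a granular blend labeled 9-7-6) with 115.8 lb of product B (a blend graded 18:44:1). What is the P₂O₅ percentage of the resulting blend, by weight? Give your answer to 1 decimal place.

Total mass = 98.1 + 115.8 = 213.9 lb.
P₂O₅ mass = 7%×98.1 + 44%×115.8 = 57.819 lb.
% P₂O₅ = 57.819 / 213.9 = 27.0309%.

27.0% P₂O₅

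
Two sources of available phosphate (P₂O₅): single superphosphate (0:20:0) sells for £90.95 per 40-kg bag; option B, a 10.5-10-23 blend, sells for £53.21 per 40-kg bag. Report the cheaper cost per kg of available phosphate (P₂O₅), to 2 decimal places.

£11.37 per kg P₂O₅ (single superphosphate)

single superphosphate: P₂O₅ per bag = 40 × 20% = 8 kg; cost = 90.95 / 8 = £11.3688/kg P₂O₅.
option B: P₂O₅ per bag = 40 × 10% = 4 kg; cost = 53.21 / 4 = £13.3025/kg P₂O₅.
single superphosphate is cheaper.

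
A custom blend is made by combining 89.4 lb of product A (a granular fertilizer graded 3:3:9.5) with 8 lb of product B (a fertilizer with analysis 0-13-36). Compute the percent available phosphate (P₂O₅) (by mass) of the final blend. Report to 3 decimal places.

Total mass = 89.4 + 8 = 97.4 lb.
P₂O₅ mass = 3%×89.4 + 13%×8 = 3.722 lb.
% P₂O₅ = 3.722 / 97.4 = 3.82136%.

3.821% P₂O₅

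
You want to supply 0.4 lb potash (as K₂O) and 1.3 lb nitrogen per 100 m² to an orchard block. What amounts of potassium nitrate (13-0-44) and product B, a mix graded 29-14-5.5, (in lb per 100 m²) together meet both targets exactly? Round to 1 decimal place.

Let a = lb of potassium nitrate, b = lb of product B (per 100 m²).
K₂O: 0.44·a + 0.055·b = 0.4
N: 0.13·a + 0.29·b = 1.3
From row1: a = (0.4 − 0.055·b) / 0.44.
Into row2: 0.13·(0.4 − 0.055·b)/0.44 + 0.29·b = 1.3 → b = 4.31714, a = 0.369448.

0.4 lb potassium nitrate, 4.3 lb product B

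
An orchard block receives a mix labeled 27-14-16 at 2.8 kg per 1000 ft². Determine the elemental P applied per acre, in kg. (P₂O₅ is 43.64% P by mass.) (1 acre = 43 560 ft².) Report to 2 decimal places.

P₂O₅ per 1000 ft² = 2.8 × 14% = 0.392 kg.
Elemental P = 0.392 × 0.4364 = 0.171069 kg per 1000 ft².
Convert to per acre: 0.171069 × 43.56 = 7.45176 kg.

7.45 kg P per acre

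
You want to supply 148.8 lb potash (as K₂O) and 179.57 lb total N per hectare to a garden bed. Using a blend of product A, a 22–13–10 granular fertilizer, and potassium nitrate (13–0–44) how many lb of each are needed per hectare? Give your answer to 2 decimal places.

With a, b = lb per hectare of product A and potassium nitrate:
K₂O: 0.1·a + 0.44·b = 148.8
N: 0.22·a + 0.13·b = 179.57
Eliminate b: (row1) − 0.44/0.13·(row2) → -0.644615·a = -458.975, so a = 712.014.
Then b = (179.57 − 0.22·712.014) / 0.13 = 176.3604.

712.01 lb product A, 176.36 lb potassium nitrate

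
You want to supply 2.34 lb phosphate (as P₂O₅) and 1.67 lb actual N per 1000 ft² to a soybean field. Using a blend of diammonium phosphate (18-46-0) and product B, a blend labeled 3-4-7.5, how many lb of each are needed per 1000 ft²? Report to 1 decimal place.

Per-1000 ft² balance (a = diammonium phosphate, b = product B):
P₂O₅: 0.46·a + 0.04·b = 2.34
N: 0.18·a + 0.03·b = 1.67
Eliminate a: (row1) − 0.46/0.18·(row2) → -0.0366667·b = -1.92778, so b = 52.5758.
Back-substitute: a = (2.34 − 0.04·52.5758) / 0.46 = 0.515152.

0.5 lb diammonium phosphate, 52.6 lb product B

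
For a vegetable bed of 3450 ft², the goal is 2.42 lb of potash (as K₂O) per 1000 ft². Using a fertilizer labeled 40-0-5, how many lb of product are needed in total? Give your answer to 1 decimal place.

167.0 lb

Product per 1000 ft² = 2.42 / 5% = 48.4 lb.
Total product = 48.4 × 3450 / 1000 = 166.98 lb.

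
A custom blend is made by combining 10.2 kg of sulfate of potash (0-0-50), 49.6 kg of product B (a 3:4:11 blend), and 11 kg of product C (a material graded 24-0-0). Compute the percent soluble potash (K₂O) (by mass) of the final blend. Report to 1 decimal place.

14.9% K₂O

Total mass = 10.2 + 49.6 + 11 = 70.8 kg.
K₂O mass = 50%×10.2 + 11%×49.6 + 0%×11 = 10.556 kg.
% K₂O = 10.556 / 70.8 = 14.9096%.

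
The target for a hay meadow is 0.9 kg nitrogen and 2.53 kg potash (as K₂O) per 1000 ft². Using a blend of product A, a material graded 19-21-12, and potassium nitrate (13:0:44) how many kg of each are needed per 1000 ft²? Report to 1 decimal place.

1.0 kg product A, 5.5 kg potassium nitrate

Let a = kg of product A, b = kg of potassium nitrate (per 1000 ft²).
N: 0.19·a + 0.13·b = 0.9
K₂O: 0.12·a + 0.44·b = 2.53
Eliminate b: (row1) − 0.13/0.44·(row2) → 0.154545·a = 0.1525, so a = 0.986765.
Then b = (2.53 − 0.12·0.986765) / 0.44 = 5.48088.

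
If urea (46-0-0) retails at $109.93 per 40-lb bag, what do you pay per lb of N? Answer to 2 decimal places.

N in bag = 40 × 46% = 18.4 lb.
Cost per lb N = $109.93 / 18.4 = $5.9745.

$5.97 per lb N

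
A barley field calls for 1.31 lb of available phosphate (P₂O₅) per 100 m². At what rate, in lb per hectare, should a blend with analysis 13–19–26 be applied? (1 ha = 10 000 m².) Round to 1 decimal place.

Product per 100 m² = 1.31 / 19% = 6.89474 lb.
Convert to per hectare: 6.89474 × 100 = 689.474 lb.

689.5 lb of product per hectare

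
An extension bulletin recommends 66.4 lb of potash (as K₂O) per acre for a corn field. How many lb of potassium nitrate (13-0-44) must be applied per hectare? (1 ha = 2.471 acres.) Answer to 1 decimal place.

Product per acre = 66.4 / 44% = 150.909 lb.
Convert to per hectare: 150.909 × 2.471 = 372.896 lb.

372.9 lb of product per hectare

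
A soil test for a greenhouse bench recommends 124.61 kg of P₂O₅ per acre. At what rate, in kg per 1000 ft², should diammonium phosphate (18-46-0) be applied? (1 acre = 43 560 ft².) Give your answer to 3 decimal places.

Product per acre = 124.61 / 46% = 270.891 kg.
Convert to per 1000 ft²: 270.891 × 0.0229568 = 6.21881 kg.

6.219 kg of product per thousand sq ft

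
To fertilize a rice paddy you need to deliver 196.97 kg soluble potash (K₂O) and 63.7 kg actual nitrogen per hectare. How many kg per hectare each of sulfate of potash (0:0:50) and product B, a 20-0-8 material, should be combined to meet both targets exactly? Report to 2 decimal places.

Let a = kg of sulfate of potash, b = kg of product B (per hectare).
K₂O: 0.5·a + 0.08·b = 196.97
N: 0·a + 0.2·b = 63.7
Solving simultaneously: a = 342.98, b = 318.5.

342.98 kg sulfate of potash, 318.50 kg product B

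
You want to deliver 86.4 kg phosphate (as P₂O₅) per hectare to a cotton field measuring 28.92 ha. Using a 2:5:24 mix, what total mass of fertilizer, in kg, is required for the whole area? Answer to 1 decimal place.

Product per hectare = 86.4 / 5% = 1728 kg.
Total product = 1728 × 28.92 = 49973.76 kg.

49973.8 kg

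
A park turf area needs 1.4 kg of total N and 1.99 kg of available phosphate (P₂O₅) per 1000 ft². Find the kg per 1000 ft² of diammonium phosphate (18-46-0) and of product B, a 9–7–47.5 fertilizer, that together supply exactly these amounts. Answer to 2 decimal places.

2.82 kg diammonium phosphate, 9.92 kg product B

With a, b = kg per 1000 ft² of diammonium phosphate and product B:
N: 0.18·a + 0.09·b = 1.4
P₂O₅: 0.46·a + 0.07·b = 1.99
Solving simultaneously: a = 2.81597, b = 9.92361.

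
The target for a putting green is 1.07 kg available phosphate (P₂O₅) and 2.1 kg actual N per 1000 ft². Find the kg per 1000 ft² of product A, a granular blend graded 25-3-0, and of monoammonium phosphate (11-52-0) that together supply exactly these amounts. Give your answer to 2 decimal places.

7.69 kg product A, 1.61 kg monoammonium phosphate

Per-1000 ft² balance (a = product A, b = monoammonium phosphate):
P₂O₅: 0.03·a + 0.52·b = 1.07
N: 0.25·a + 0.11·b = 2.1
From row1: a = (1.07 − 0.52·b) / 0.03.
Into row2: 0.25·(1.07 − 0.52·b)/0.03 + 0.11·b = 2.1 → b = 1.61405, a = 7.68982.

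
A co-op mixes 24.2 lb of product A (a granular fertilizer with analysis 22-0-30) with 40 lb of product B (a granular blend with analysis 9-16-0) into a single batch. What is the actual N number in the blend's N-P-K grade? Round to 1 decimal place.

Total mass = 24.2 + 40 = 64.2 lb.
N mass = 22%×24.2 + 9%×40 = 8.924 lb.
% N = 8.924 / 64.2 = 13.9003%.

13.9% N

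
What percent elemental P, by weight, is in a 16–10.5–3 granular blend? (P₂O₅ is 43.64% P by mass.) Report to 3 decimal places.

%P = 10.5 × 0.4364 = 4.5822%.

4.582% P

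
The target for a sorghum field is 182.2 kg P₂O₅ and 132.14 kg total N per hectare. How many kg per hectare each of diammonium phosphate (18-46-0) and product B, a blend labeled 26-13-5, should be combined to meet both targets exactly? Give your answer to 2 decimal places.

313.86 kg diammonium phosphate, 290.94 kg product B

Let a = kg of diammonium phosphate, b = kg of product B (per hectare).
P₂O₅: 0.46·a + 0.13·b = 182.2
N: 0.18·a + 0.26·b = 132.14
Eliminate a: (row1) − 0.46/0.18·(row2) → -0.534444·b = -155.491, so b = 290.9397.
Back-substitute: a = (182.2 − 0.13·290.9397) / 0.46 = 313.8649.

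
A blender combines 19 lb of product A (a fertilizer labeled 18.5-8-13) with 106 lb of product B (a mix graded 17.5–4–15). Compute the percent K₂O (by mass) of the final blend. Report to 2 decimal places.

14.70% K₂O

Total mass = 19 + 106 = 125 lb.
K₂O mass = 13%×19 + 15%×106 = 18.37 lb.
% K₂O = 18.37 / 125 = 14.696%.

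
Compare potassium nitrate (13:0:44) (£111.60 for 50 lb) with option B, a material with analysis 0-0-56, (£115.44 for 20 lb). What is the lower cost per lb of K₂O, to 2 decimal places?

£5.07 per lb K₂O (potassium nitrate)

potassium nitrate: K₂O per bag = 50 × 44% = 22 lb; cost = 111.60 / 22 = £5.0727/lb K₂O.
option B: K₂O per bag = 20 × 56% = 11.2 lb; cost = 115.44 / 11.2 = £10.3071/lb K₂O.
potassium nitrate is cheaper.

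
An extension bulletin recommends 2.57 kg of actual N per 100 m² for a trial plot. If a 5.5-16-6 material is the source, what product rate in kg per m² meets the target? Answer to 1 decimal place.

Product per 100 m² = 2.57 / 5.5% = 46.7273 kg.
Convert to per m²: 46.7273 × 0.01 = 0.467273 kg.

0.5 kg of product per sq m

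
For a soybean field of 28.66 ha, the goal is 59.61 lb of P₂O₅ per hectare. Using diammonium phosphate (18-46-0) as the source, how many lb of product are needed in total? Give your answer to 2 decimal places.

3713.96 lb

Product per hectare = 59.61 / 46% = 129.587 lb.
Total product = 129.587 × 28.66 = 3713.962 lb.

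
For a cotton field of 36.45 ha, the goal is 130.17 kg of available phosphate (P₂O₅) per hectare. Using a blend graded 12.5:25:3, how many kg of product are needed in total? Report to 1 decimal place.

18978.8 kg

Product per hectare = 130.17 / 25% = 520.68 kg.
Total product = 520.68 × 36.45 = 18978.79 kg.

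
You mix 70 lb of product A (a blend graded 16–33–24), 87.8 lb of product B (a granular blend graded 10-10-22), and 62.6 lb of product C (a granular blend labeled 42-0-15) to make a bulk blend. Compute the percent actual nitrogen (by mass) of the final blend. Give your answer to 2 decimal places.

20.99% N

Total mass = 70 + 87.8 + 62.6 = 220.4 lb.
N mass = 16%×70 + 10%×87.8 + 42%×62.6 = 46.272 lb.
% N = 46.272 / 220.4 = 20.9946%.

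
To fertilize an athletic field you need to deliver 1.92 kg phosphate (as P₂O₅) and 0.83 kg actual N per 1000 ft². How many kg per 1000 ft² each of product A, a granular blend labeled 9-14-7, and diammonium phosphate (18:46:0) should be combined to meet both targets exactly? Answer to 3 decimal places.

Per-1000 ft² balance (a = product A, b = diammonium phosphate):
P₂O₅: 0.14·a + 0.46·b = 1.92
N: 0.09·a + 0.18·b = 0.83
Eliminate a: (row1) − 0.14/0.09·(row2) → 0.18·b = 0.628889, so b = 3.49383.
Back-substitute: a = (1.92 − 0.46·3.49383) / 0.14 = 2.23457.

2.235 kg product A, 3.494 kg diammonium phosphate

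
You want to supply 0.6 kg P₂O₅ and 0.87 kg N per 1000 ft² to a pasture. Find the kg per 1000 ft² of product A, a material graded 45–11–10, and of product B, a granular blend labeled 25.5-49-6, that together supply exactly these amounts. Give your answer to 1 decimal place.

With a, b = kg per 1000 ft² of product A and product B:
P₂O₅: 0.11·a + 0.49·b = 0.6
N: 0.45·a + 0.255·b = 0.87
From row1: a = (0.6 − 0.49·b) / 0.11.
Into row2: 0.45·(0.6 − 0.49·b)/0.11 + 0.255·b = 0.87 → b = 0.90569, a = 1.42011.

1.4 kg product A, 0.9 kg product B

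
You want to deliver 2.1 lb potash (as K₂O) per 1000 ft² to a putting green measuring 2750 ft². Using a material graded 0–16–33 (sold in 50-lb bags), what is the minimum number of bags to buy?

1 bags

Product per 1000 ft² = 2.1 / 33% = 6.36364 lb.
Total product = 6.36364 × 2750 / 1000 = 17.5 lb.
Bags = ⌈17.5 / 50⌉ = 1.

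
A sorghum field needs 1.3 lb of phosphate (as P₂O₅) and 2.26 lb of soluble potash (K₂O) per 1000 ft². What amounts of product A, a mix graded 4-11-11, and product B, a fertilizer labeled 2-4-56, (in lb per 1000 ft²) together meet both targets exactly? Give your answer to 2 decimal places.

11.15 lb product A, 1.85 lb product B

Per-1000 ft² balance (a = product A, b = product B):
P₂O₅: 0.11·a + 0.04·b = 1.3
K₂O: 0.11·a + 0.56·b = 2.26
Eliminate a: (row1) − 0.11/0.11·(row2) → -0.52·b = -0.96, so b = 1.84615.
Back-substitute: a = (1.3 − 0.04·1.84615) / 0.11 = 11.1469.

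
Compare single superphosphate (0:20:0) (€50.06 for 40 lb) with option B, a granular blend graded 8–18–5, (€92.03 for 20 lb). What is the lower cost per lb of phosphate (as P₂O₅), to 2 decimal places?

€6.26 per lb P₂O₅ (single superphosphate)

single superphosphate: P₂O₅ per bag = 40 × 20% = 8 lb; cost = 50.06 / 8 = €6.2575/lb P₂O₅.
option B: P₂O₅ per bag = 20 × 18% = 3.6 lb; cost = 92.03 / 3.6 = €25.5639/lb P₂O₅.
single superphosphate is cheaper.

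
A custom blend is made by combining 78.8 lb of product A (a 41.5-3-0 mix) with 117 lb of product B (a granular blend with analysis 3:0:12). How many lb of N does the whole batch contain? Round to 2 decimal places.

36.21 lb N

N mass = 41.5%×78.8 + 3%×117 = 36.212 lb.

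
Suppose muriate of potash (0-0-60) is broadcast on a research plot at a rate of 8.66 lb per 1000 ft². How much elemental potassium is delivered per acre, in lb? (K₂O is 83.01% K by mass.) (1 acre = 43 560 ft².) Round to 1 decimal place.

K₂O per 1000 ft² = 8.66 × 60% = 5.196 lb.
Elemental K = 5.196 × 0.8301 = 4.3132 lb per 1000 ft².
Convert to per acre: 4.3132 × 43.56 = 187.883 lb.

187.9 lb K per acre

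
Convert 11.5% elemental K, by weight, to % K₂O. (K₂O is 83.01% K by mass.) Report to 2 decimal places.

13.85% K₂O

%K₂O = 11.5 / 0.8301 = 13.8538%.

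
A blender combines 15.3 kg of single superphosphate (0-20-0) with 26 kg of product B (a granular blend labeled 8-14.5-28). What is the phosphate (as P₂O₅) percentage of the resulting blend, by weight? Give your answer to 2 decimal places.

Total mass = 15.3 + 26 = 41.3 kg.
P₂O₅ mass = 20%×15.3 + 14.5%×26 = 6.83 kg.
% P₂O₅ = 6.83 / 41.3 = 16.5375%.

16.54% P₂O₅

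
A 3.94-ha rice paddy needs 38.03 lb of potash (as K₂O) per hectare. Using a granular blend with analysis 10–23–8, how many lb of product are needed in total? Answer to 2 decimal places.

1872.98 lb

Product per hectare = 38.03 / 8% = 475.375 lb.
Total product = 475.375 × 3.94 = 1872.977 lb.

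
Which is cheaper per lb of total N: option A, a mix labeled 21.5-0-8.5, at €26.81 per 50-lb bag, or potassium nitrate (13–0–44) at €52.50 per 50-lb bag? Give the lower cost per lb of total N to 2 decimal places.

€2.49 per lb N (option A)

option A: N per bag = 50 × 21.5% = 10.75 lb; cost = 26.81 / 10.75 = €2.4940/lb N.
potassium nitrate: N per bag = 50 × 13% = 6.5 lb; cost = 52.50 / 6.5 = €8.0769/lb N.
option A is cheaper.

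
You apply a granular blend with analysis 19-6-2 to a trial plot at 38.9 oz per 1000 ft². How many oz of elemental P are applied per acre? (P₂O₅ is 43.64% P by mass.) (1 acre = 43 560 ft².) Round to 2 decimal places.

P₂O₅ per 1000 ft² = 38.9 × 6% = 2.334 oz.
Elemental P = 2.334 × 0.4364 = 1.01856 oz per 1000 ft².
Convert to per acre: 1.01856 × 43.56 = 44.3684 oz.

44.37 oz P per acre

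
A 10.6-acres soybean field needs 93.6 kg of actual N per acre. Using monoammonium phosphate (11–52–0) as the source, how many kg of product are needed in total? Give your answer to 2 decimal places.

9019.64 kg

Product per acre = 93.6 / 11% = 850.909 kg.
Total product = 850.909 × 10.6 = 9019.636 kg.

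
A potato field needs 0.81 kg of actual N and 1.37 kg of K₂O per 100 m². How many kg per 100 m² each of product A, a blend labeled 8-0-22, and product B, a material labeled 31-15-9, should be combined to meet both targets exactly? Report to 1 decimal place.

Per-100 m² balance (a = product A, b = product B):
N: 0.08·a + 0.31·b = 0.81
K₂O: 0.22·a + 0.09·b = 1.37
Solving simultaneously: a = 5.76721, b = 1.12459.

5.8 kg product A, 1.1 kg product B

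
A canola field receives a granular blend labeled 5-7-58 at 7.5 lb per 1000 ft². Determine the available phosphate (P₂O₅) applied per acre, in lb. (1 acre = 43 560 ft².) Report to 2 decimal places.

P₂O₅ per 1000 ft² = 7.5 × 7% = 0.525 lb.
Convert to per acre: 0.525 × 43.56 = 22.869 lb.

22.87 lb P₂O₅ per acre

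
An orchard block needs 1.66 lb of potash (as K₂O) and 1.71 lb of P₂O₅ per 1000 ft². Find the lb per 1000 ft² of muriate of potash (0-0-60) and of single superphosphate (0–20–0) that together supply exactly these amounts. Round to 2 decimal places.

2.77 lb muriate of potash, 8.55 lb single superphosphate

Per-1000 ft² balance (a = muriate of potash, b = single superphosphate):
K₂O: 0.6·a + 0·b = 1.66
P₂O₅: 0·a + 0.2·b = 1.71
Solving simultaneously: a = 2.76667, b = 8.55.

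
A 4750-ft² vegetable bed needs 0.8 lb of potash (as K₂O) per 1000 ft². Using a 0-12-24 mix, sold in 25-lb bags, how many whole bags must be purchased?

Product per 1000 ft² = 0.8 / 24% = 3.33333 lb.
Total product = 3.33333 × 4750 / 1000 = 15.8333 lb.
Bags = ⌈15.8333 / 25⌉ = 1.

1 bags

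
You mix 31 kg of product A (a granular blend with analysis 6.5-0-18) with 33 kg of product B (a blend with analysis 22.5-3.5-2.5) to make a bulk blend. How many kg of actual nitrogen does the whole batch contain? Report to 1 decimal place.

9.4 kg N

N mass = 6.5%×31 + 22.5%×33 = 9.44 kg.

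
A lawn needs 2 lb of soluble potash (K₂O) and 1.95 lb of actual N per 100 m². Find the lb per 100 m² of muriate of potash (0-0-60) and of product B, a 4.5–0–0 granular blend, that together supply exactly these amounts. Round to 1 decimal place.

3.3 lb muriate of potash, 43.3 lb product B

Per-100 m² balance (a = muriate of potash, b = product B):
K₂O: 0.6·a + 0·b = 2
N: 0·a + 0.045·b = 1.95
Solving simultaneously: a = 3.33333, b = 43.3333.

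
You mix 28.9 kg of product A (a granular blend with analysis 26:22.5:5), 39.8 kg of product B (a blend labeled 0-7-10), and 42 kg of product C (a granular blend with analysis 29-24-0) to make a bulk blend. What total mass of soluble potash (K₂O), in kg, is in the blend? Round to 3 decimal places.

K₂O mass = 5%×28.9 + 10%×39.8 + 0%×42 = 5.425 kg.

5.425 kg K₂O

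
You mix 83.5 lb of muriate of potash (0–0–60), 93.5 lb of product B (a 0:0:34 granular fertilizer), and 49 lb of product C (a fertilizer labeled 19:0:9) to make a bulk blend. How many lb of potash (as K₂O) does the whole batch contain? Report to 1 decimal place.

K₂O mass = 60%×83.5 + 34%×93.5 + 9%×49 = 86.3 lb.

86.3 lb K₂O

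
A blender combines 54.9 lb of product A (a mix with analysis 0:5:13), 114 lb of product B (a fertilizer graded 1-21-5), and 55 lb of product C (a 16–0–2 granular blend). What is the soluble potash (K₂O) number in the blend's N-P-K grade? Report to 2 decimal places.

Total mass = 54.9 + 114 + 55 = 223.9 lb.
K₂O mass = 13%×54.9 + 5%×114 + 2%×55 = 13.937 lb.
% K₂O = 13.937 / 223.9 = 6.22465%.

6.22% K₂O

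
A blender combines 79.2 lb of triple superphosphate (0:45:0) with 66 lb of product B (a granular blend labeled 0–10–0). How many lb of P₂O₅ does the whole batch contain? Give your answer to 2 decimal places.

42.24 lb P₂O₅

P₂O₅ mass = 45%×79.2 + 10%×66 = 42.24 lb.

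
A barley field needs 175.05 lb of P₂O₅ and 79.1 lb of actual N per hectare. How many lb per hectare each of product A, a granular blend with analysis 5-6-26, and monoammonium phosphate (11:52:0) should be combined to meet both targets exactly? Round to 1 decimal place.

Let a = lb of product A, b = lb of monoammonium phosphate (per hectare).
P₂O₅: 0.06·a + 0.52·b = 175.05
N: 0.05·a + 0.11·b = 79.1
Eliminate a: (row1) − 0.06/0.05·(row2) → 0.388·b = 80.13, so b = 206.521.
Back-substitute: a = (175.05 − 0.52·206.521) / 0.06 = 1127.65.

1127.7 lb product A, 206.5 lb monoammonium phosphate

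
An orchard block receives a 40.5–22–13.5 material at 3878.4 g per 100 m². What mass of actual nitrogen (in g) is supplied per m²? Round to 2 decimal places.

15.71 g N per sq m

nitrogen per 100 m² = 3878.4 × 40.5% = 1570.75 g.
Convert to per m²: 1570.75 × 0.01 = 15.7075 g.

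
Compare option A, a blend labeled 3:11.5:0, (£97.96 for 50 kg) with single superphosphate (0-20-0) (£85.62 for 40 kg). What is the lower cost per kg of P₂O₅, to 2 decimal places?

£10.70 per kg P₂O₅ (single superphosphate)

option A: P₂O₅ per bag = 50 × 11.5% = 5.75 kg; cost = 97.96 / 5.75 = £17.0365/kg P₂O₅.
single superphosphate: P₂O₅ per bag = 40 × 20% = 8 kg; cost = 85.62 / 8 = £10.7025/kg P₂O₅.
single superphosphate is cheaper.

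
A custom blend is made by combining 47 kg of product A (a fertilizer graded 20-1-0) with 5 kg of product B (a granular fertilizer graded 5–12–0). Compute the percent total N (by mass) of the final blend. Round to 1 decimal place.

18.6% N

Total mass = 47 + 5 = 52 kg.
N mass = 20%×47 + 5%×5 = 9.65 kg.
% N = 9.65 / 52 = 18.5577%.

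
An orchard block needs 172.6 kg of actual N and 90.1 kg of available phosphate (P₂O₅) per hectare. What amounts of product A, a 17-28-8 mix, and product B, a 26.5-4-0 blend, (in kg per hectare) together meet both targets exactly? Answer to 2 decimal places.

251.82 kg product A, 489.78 kg product B

Per-hectare balance (a = product A, b = product B):
N: 0.17·a + 0.265·b = 172.6
P₂O₅: 0.28·a + 0.04·b = 90.1
Eliminate b: (row1) − 0.265/0.04·(row2) → -1.685·a = -424.312, so a = 251.818.
Then b = (90.1 − 0.28·251.818) / 0.04 = 489.777.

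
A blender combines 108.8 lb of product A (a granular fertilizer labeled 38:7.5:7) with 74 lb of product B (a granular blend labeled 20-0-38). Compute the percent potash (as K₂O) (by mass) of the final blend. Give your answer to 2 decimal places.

19.55% K₂O

Total mass = 108.8 + 74 = 182.8 lb.
K₂O mass = 7%×108.8 + 38%×74 = 35.736 lb.
% K₂O = 35.736 / 182.8 = 19.5492%.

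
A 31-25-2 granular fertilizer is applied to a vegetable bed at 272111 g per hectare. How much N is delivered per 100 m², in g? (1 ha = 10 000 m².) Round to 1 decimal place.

nitrogen per hectare = 272111 × 31% = 84354.4 g.
Convert to per 100 m²: 84354.4 × 0.01 = 843.544 g.

843.5 g N per hundred sq m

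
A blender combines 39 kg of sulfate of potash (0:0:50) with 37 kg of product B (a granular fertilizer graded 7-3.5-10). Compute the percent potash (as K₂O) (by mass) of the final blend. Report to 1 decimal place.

Total mass = 39 + 37 = 76 kg.
K₂O mass = 50%×39 + 10%×37 = 23.2 kg.
% K₂O = 23.2 / 76 = 30.5263%.

30.5% K₂O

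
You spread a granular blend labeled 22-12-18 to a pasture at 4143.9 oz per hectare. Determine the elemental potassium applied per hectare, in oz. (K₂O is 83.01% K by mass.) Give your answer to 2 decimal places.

619.17 oz K per hectare

K₂O per hectare = 4143.9 × 18% = 745.902 oz.
Elemental K = 745.902 × 0.8301 = 619.173 oz per hectare.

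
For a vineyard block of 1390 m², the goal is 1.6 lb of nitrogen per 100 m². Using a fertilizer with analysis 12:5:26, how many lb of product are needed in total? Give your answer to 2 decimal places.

Product per 100 m² = 1.6 / 12% = 13.3333 lb.
Total product = 13.3333 × 1390 / 100 = 185.333 lb.

185.33 lb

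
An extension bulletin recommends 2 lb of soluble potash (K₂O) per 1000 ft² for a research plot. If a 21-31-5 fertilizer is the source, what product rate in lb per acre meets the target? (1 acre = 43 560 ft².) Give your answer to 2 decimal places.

1742.40 lb of product per acre

Product per 1000 ft² = 2 / 5% = 40 lb.
Convert to per acre: 40 × 43.56 = 1742.4 lb.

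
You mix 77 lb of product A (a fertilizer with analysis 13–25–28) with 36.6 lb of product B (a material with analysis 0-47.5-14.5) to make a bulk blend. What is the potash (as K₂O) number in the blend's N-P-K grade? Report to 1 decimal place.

Total mass = 77 + 36.6 = 113.6 lb.
K₂O mass = 28%×77 + 14.5%×36.6 = 26.867 lb.
% K₂O = 26.867 / 113.6 = 23.6505%.

23.7% K₂O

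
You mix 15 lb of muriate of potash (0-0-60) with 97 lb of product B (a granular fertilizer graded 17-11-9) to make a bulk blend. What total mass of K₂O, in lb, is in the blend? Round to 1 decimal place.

17.7 lb K₂O

K₂O mass = 60%×15 + 9%×97 = 17.73 lb.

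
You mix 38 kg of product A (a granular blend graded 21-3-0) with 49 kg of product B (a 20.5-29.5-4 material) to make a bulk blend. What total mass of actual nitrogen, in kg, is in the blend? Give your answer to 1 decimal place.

N mass = 21%×38 + 20.5%×49 = 18.025 kg.

18.0 kg N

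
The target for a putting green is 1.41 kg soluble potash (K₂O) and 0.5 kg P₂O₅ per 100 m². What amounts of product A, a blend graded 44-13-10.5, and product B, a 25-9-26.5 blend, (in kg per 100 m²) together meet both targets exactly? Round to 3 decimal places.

With a, b = kg per 100 m² of product A and product B:
K₂O: 0.105·a + 0.265·b = 1.41
P₂O₅: 0.13·a + 0.09·b = 0.5
Eliminate a: (row1) − 0.105/0.13·(row2) → 0.192308·b = 1.00615, so b = 5.232.
Back-substitute: a = (1.41 − 0.265·5.232) / 0.105 = 0.224.

0.224 kg product A, 5.232 kg product B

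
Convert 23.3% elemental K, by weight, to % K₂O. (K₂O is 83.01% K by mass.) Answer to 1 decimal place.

%K₂O = 23.3 / 0.8301 = 28.0689%.

28.1% K₂O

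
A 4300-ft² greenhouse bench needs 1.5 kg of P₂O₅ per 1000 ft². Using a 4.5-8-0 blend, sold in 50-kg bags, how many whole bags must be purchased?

Product per 1000 ft² = 1.5 / 8% = 18.75 kg.
Total product = 18.75 × 4300 / 1000 = 80.625 kg.
Bags = ⌈80.625 / 50⌉ = 2.

2 bags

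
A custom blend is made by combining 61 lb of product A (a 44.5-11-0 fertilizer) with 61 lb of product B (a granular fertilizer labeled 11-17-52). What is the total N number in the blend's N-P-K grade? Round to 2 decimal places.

Total mass = 61 + 61 = 122 lb.
N mass = 44.5%×61 + 11%×61 = 33.855 lb.
% N = 33.855 / 122 = 27.75%.

27.75% N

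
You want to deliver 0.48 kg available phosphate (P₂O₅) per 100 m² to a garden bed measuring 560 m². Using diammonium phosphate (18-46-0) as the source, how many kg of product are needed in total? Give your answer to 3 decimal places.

5.843 kg

Product per 100 m² = 0.48 / 46% = 1.04348 kg.
Total product = 1.04348 × 560 / 100 = 5.84348 kg.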